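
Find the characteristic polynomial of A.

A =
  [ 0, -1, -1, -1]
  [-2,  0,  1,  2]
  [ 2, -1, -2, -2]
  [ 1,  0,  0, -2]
x^4 + 4*x^3 + 6*x^2 + 4*x + 1

Expanding det(x·I − A) (e.g. by cofactor expansion or by noting that A is similar to its Jordan form J, which has the same characteristic polynomial as A) gives
  χ_A(x) = x^4 + 4*x^3 + 6*x^2 + 4*x + 1
which factors as (x + 1)^4. The eigenvalues (with algebraic multiplicities) are λ = -1 with multiplicity 4.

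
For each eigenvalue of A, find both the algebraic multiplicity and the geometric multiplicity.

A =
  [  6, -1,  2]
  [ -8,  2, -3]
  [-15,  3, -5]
λ = 1: alg = 3, geom = 1

Step 1 — factor the characteristic polynomial to read off the algebraic multiplicities:
  χ_A(x) = (x - 1)^3

Step 2 — compute geometric multiplicities via the rank-nullity identity g(λ) = n − rank(A − λI):
  rank(A − (1)·I) = 2, so dim ker(A − (1)·I) = n − 2 = 1

Summary:
  λ = 1: algebraic multiplicity = 3, geometric multiplicity = 1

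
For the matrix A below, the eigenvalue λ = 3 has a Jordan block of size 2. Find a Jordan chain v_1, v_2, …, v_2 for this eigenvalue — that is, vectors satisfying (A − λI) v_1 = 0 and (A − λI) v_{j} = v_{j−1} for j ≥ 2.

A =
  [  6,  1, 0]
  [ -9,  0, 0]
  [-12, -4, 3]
A Jordan chain for λ = 3 of length 2:
v_1 = (3, -9, -12)ᵀ
v_2 = (1, 0, 0)ᵀ

Let N = A − (3)·I. We want v_2 with N^2 v_2 = 0 but N^1 v_2 ≠ 0; then v_{j-1} := N · v_j for j = 2, …, 2.

Pick v_2 = (1, 0, 0)ᵀ.
Then v_1 = N · v_2 = (3, -9, -12)ᵀ.

Sanity check: (A − (3)·I) v_1 = (0, 0, 0)ᵀ = 0. ✓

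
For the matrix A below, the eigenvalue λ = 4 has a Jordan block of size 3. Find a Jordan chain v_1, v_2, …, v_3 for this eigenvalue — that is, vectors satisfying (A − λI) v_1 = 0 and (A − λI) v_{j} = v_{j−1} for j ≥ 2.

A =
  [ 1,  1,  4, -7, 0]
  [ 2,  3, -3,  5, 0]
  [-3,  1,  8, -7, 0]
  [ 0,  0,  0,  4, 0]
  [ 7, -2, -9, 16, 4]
A Jordan chain for λ = 4 of length 3:
v_1 = (-1, 1, -1, 0, 2)ᵀ
v_2 = (-3, 2, -3, 0, 7)ᵀ
v_3 = (1, 0, 0, 0, 0)ᵀ

Let N = A − (4)·I. We want v_3 with N^3 v_3 = 0 but N^2 v_3 ≠ 0; then v_{j-1} := N · v_j for j = 3, …, 2.

Pick v_3 = (1, 0, 0, 0, 0)ᵀ.
Then v_2 = N · v_3 = (-3, 2, -3, 0, 7)ᵀ.
Then v_1 = N · v_2 = (-1, 1, -1, 0, 2)ᵀ.

Sanity check: (A − (4)·I) v_1 = (0, 0, 0, 0, 0)ᵀ = 0. ✓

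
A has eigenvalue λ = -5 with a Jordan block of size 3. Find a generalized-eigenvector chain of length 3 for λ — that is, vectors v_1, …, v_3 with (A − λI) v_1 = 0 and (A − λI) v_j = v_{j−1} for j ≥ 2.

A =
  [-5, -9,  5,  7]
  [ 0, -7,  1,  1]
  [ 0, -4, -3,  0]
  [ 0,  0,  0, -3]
A Jordan chain for λ = -5 of length 3:
v_1 = (-2, 0, 0, 0)ᵀ
v_2 = (-9, -2, -4, 0)ᵀ
v_3 = (0, 1, 0, 0)ᵀ

Let N = A − (-5)·I. We want v_3 with N^3 v_3 = 0 but N^2 v_3 ≠ 0; then v_{j-1} := N · v_j for j = 3, …, 2.

Pick v_3 = (0, 1, 0, 0)ᵀ.
Then v_2 = N · v_3 = (-9, -2, -4, 0)ᵀ.
Then v_1 = N · v_2 = (-2, 0, 0, 0)ᵀ.

Sanity check: (A − (-5)·I) v_1 = (0, 0, 0, 0)ᵀ = 0. ✓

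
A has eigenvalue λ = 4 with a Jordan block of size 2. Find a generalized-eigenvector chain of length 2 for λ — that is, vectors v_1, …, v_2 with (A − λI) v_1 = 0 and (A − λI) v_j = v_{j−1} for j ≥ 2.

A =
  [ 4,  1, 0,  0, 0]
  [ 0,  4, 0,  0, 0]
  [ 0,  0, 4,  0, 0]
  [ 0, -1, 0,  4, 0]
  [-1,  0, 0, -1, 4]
A Jordan chain for λ = 4 of length 2:
v_1 = (0, 0, 0, 0, -1)ᵀ
v_2 = (1, 0, 0, 0, 0)ᵀ

Let N = A − (4)·I. We want v_2 with N^2 v_2 = 0 but N^1 v_2 ≠ 0; then v_{j-1} := N · v_j for j = 2, …, 2.

Pick v_2 = (1, 0, 0, 0, 0)ᵀ.
Then v_1 = N · v_2 = (0, 0, 0, 0, -1)ᵀ.

Sanity check: (A − (4)·I) v_1 = (0, 0, 0, 0, 0)ᵀ = 0. ✓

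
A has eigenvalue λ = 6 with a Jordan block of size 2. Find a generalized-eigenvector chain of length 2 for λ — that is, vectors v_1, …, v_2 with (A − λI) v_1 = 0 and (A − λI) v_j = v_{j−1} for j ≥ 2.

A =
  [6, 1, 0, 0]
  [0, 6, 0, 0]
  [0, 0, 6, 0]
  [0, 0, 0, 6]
A Jordan chain for λ = 6 of length 2:
v_1 = (1, 0, 0, 0)ᵀ
v_2 = (0, 1, 0, 0)ᵀ

Let N = A − (6)·I. We want v_2 with N^2 v_2 = 0 but N^1 v_2 ≠ 0; then v_{j-1} := N · v_j for j = 2, …, 2.

Pick v_2 = (0, 1, 0, 0)ᵀ.
Then v_1 = N · v_2 = (1, 0, 0, 0)ᵀ.

Sanity check: (A − (6)·I) v_1 = (0, 0, 0, 0)ᵀ = 0. ✓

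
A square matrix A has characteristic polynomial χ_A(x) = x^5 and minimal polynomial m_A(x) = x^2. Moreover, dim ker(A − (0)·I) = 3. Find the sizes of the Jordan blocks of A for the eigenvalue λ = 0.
Block sizes for λ = 0: [2, 2, 1]

Step 1 — from the characteristic polynomial, algebraic multiplicity of λ = 0 is 5. From dim ker(A − (0)·I) = 3, there are exactly 3 Jordan blocks for λ = 0.
Step 2 — from the minimal polynomial, the factor (x − 0)^2 tells us the largest block for λ = 0 has size 2.
Step 3 — with total size 5, 3 blocks, and largest block 2, the block sizes (in nonincreasing order) are [2, 2, 1].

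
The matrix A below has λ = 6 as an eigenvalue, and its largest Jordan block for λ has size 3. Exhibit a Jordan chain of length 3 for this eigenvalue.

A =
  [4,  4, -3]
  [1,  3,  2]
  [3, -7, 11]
A Jordan chain for λ = 6 of length 3:
v_1 = (-1, 1, 2)ᵀ
v_2 = (-2, 1, 3)ᵀ
v_3 = (1, 0, 0)ᵀ

Let N = A − (6)·I. We want v_3 with N^3 v_3 = 0 but N^2 v_3 ≠ 0; then v_{j-1} := N · v_j for j = 3, …, 2.

Pick v_3 = (1, 0, 0)ᵀ.
Then v_2 = N · v_3 = (-2, 1, 3)ᵀ.
Then v_1 = N · v_2 = (-1, 1, 2)ᵀ.

Sanity check: (A − (6)·I) v_1 = (0, 0, 0)ᵀ = 0. ✓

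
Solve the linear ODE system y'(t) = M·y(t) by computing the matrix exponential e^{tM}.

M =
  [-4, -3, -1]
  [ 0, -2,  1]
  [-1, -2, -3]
e^{tM} =
  [t^2*exp(-3*t) - t*exp(-3*t) + exp(-3*t), t^2*exp(-3*t) - 3*t*exp(-3*t), -t^2*exp(-3*t) - t*exp(-3*t)]
  [-t^2*exp(-3*t)/2, -t^2*exp(-3*t)/2 + t*exp(-3*t) + exp(-3*t), t^2*exp(-3*t)/2 + t*exp(-3*t)]
  [t^2*exp(-3*t)/2 - t*exp(-3*t), t^2*exp(-3*t)/2 - 2*t*exp(-3*t), -t^2*exp(-3*t)/2 + exp(-3*t)]

Strategy: write M = P · J · P⁻¹ where J is a Jordan canonical form, so e^{tM} = P · e^{tJ} · P⁻¹, and e^{tJ} can be computed block-by-block.

M has Jordan form
J =
  [-3,  1,  0]
  [ 0, -3,  1]
  [ 0,  0, -3]
(up to reordering of blocks).

Per-block formulas:
  For a 3×3 Jordan block J_3(-3): exp(t · J_3(-3)) = e^(-3t)·(I + t·N + (t^2/2)·N^2), where N is the 3×3 nilpotent shift.

After assembling e^{tJ} and conjugating by P, we get:

e^{tM} =
  [t^2*exp(-3*t) - t*exp(-3*t) + exp(-3*t), t^2*exp(-3*t) - 3*t*exp(-3*t), -t^2*exp(-3*t) - t*exp(-3*t)]
  [-t^2*exp(-3*t)/2, -t^2*exp(-3*t)/2 + t*exp(-3*t) + exp(-3*t), t^2*exp(-3*t)/2 + t*exp(-3*t)]
  [t^2*exp(-3*t)/2 - t*exp(-3*t), t^2*exp(-3*t)/2 - 2*t*exp(-3*t), -t^2*exp(-3*t)/2 + exp(-3*t)]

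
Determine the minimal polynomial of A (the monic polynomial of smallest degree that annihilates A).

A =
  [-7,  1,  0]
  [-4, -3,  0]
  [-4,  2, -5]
x^2 + 10*x + 25

The characteristic polynomial is χ_A(x) = (x + 5)^3, so the eigenvalues are known. The minimal polynomial is
  m_A(x) = Π_λ (x − λ)^{k_λ}
where k_λ is the size of the *largest* Jordan block for λ (equivalently, the smallest k with (A − λI)^k v = 0 for every generalised eigenvector v of λ).

  λ = -5: largest Jordan block has size 2, contributing (x + 5)^2

So m_A(x) = (x + 5)^2 = x^2 + 10*x + 25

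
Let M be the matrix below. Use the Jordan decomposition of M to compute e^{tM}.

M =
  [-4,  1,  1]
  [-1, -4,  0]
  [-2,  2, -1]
e^{tM} =
  [-t^2*exp(-3*t) - t*exp(-3*t) + exp(-3*t), t*exp(-3*t), t^2*exp(-3*t)/2 + t*exp(-3*t)]
  [t^2*exp(-3*t) - t*exp(-3*t), -t*exp(-3*t) + exp(-3*t), -t^2*exp(-3*t)/2]
  [-2*t^2*exp(-3*t) - 2*t*exp(-3*t), 2*t*exp(-3*t), t^2*exp(-3*t) + 2*t*exp(-3*t) + exp(-3*t)]

Strategy: write M = P · J · P⁻¹ where J is a Jordan canonical form, so e^{tM} = P · e^{tJ} · P⁻¹, and e^{tJ} can be computed block-by-block.

M has Jordan form
J =
  [-3,  1,  0]
  [ 0, -3,  1]
  [ 0,  0, -3]
(up to reordering of blocks).

Per-block formulas:
  For a 3×3 Jordan block J_3(-3): exp(t · J_3(-3)) = e^(-3t)·(I + t·N + (t^2/2)·N^2), where N is the 3×3 nilpotent shift.

After assembling e^{tJ} and conjugating by P, we get:

e^{tM} =
  [-t^2*exp(-3*t) - t*exp(-3*t) + exp(-3*t), t*exp(-3*t), t^2*exp(-3*t)/2 + t*exp(-3*t)]
  [t^2*exp(-3*t) - t*exp(-3*t), -t*exp(-3*t) + exp(-3*t), -t^2*exp(-3*t)/2]
  [-2*t^2*exp(-3*t) - 2*t*exp(-3*t), 2*t*exp(-3*t), t^2*exp(-3*t) + 2*t*exp(-3*t) + exp(-3*t)]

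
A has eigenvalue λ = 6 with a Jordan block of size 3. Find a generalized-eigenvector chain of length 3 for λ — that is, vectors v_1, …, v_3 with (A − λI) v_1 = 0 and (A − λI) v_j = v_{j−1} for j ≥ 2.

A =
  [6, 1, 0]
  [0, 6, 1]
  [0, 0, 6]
A Jordan chain for λ = 6 of length 3:
v_1 = (1, 0, 0)ᵀ
v_2 = (0, 1, 0)ᵀ
v_3 = (0, 0, 1)ᵀ

Let N = A − (6)·I. We want v_3 with N^3 v_3 = 0 but N^2 v_3 ≠ 0; then v_{j-1} := N · v_j for j = 3, …, 2.

Pick v_3 = (0, 0, 1)ᵀ.
Then v_2 = N · v_3 = (0, 1, 0)ᵀ.
Then v_1 = N · v_2 = (1, 0, 0)ᵀ.

Sanity check: (A − (6)·I) v_1 = (0, 0, 0)ᵀ = 0. ✓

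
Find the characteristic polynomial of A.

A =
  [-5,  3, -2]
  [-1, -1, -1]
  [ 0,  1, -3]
x^3 + 9*x^2 + 27*x + 27

Expanding det(x·I − A) (e.g. by cofactor expansion or by noting that A is similar to its Jordan form J, which has the same characteristic polynomial as A) gives
  χ_A(x) = x^3 + 9*x^2 + 27*x + 27
which factors as (x + 3)^3. The eigenvalues (with algebraic multiplicities) are λ = -3 with multiplicity 3.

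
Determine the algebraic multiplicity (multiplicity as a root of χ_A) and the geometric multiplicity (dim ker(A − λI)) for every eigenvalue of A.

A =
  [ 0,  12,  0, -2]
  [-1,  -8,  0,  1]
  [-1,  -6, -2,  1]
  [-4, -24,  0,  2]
λ = -2: alg = 4, geom = 3

Step 1 — factor the characteristic polynomial to read off the algebraic multiplicities:
  χ_A(x) = (x + 2)^4

Step 2 — compute geometric multiplicities via the rank-nullity identity g(λ) = n − rank(A − λI):
  rank(A − (-2)·I) = 1, so dim ker(A − (-2)·I) = n − 1 = 3

Summary:
  λ = -2: algebraic multiplicity = 4, geometric multiplicity = 3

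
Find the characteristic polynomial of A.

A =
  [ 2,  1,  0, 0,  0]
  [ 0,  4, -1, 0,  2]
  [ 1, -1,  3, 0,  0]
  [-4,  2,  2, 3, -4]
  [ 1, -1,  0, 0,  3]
x^5 - 15*x^4 + 90*x^3 - 270*x^2 + 405*x - 243

Expanding det(x·I − A) (e.g. by cofactor expansion or by noting that A is similar to its Jordan form J, which has the same characteristic polynomial as A) gives
  χ_A(x) = x^5 - 15*x^4 + 90*x^3 - 270*x^2 + 405*x - 243
which factors as (x - 3)^5. The eigenvalues (with algebraic multiplicities) are λ = 3 with multiplicity 5.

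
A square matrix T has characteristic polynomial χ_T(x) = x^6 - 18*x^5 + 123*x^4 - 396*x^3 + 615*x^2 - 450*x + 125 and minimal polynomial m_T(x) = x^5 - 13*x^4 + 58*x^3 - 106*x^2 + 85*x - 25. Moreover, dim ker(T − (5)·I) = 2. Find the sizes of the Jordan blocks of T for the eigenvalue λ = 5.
Block sizes for λ = 5: [2, 1]

Step 1 — from the characteristic polynomial, algebraic multiplicity of λ = 5 is 3. From dim ker(T − (5)·I) = 2, there are exactly 2 Jordan blocks for λ = 5.
Step 2 — from the minimal polynomial, the factor (x − 5)^2 tells us the largest block for λ = 5 has size 2.
Step 3 — with total size 3, 2 blocks, and largest block 2, the block sizes (in nonincreasing order) are [2, 1].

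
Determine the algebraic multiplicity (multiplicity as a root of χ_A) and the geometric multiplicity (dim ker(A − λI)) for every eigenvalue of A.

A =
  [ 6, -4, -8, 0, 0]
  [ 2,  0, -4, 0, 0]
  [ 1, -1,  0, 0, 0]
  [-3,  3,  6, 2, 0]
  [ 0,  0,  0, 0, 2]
λ = 2: alg = 5, geom = 4

Step 1 — factor the characteristic polynomial to read off the algebraic multiplicities:
  χ_A(x) = (x - 2)^5

Step 2 — compute geometric multiplicities via the rank-nullity identity g(λ) = n − rank(A − λI):
  rank(A − (2)·I) = 1, so dim ker(A − (2)·I) = n − 1 = 4

Summary:
  λ = 2: algebraic multiplicity = 5, geometric multiplicity = 4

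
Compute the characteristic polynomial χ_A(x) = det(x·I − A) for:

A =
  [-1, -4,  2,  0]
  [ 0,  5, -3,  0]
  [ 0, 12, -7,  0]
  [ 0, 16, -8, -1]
x^4 + 4*x^3 + 6*x^2 + 4*x + 1

Expanding det(x·I − A) (e.g. by cofactor expansion or by noting that A is similar to its Jordan form J, which has the same characteristic polynomial as A) gives
  χ_A(x) = x^4 + 4*x^3 + 6*x^2 + 4*x + 1
which factors as (x + 1)^4. The eigenvalues (with algebraic multiplicities) are λ = -1 with multiplicity 4.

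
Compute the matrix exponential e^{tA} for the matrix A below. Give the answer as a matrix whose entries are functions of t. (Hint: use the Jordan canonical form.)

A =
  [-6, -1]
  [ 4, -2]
e^{tA} =
  [-2*t*exp(-4*t) + exp(-4*t), -t*exp(-4*t)]
  [4*t*exp(-4*t), 2*t*exp(-4*t) + exp(-4*t)]

Strategy: write A = P · J · P⁻¹ where J is a Jordan canonical form, so e^{tA} = P · e^{tJ} · P⁻¹, and e^{tJ} can be computed block-by-block.

A has Jordan form
J =
  [-4,  1]
  [ 0, -4]
(up to reordering of blocks).

Per-block formulas:
  For a 2×2 Jordan block J_2(-4): exp(t · J_2(-4)) = e^(-4t)·(I + t·N), where N is the 2×2 nilpotent shift.

After assembling e^{tJ} and conjugating by P, we get:

e^{tA} =
  [-2*t*exp(-4*t) + exp(-4*t), -t*exp(-4*t)]
  [4*t*exp(-4*t), 2*t*exp(-4*t) + exp(-4*t)]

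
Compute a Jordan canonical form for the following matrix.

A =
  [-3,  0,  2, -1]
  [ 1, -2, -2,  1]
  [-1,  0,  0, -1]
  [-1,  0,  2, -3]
J_2(-2) ⊕ J_1(-2) ⊕ J_1(-2)

The characteristic polynomial is
  det(x·I − A) = x^4 + 8*x^3 + 24*x^2 + 32*x + 16 = (x + 2)^4

Eigenvalues and multiplicities (the geometric multiplicity of λ is n − rank(A − λI), which equals the number of Jordan blocks for λ):
  λ = -2: algebraic multiplicity = 4, geometric multiplicity = 3

Determining the block sizes for each eigenvalue:
  λ = -2: 3 blocks summing to 4 forces exactly one block of size 2 and the rest size 1 → block sizes [2, 1, 1]

Assembling the blocks gives a Jordan form
J =
  [-2,  1,  0,  0]
  [ 0, -2,  0,  0]
  [ 0,  0, -2,  0]
  [ 0,  0,  0, -2]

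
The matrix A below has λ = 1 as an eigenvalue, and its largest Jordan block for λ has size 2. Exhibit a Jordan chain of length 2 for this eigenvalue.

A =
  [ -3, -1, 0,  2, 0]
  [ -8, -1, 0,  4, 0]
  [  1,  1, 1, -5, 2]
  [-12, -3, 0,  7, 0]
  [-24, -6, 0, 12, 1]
A Jordan chain for λ = 1 of length 2:
v_1 = (-4, -8, 1, -12, -24)ᵀ
v_2 = (1, 0, 0, 0, 0)ᵀ

Let N = A − (1)·I. We want v_2 with N^2 v_2 = 0 but N^1 v_2 ≠ 0; then v_{j-1} := N · v_j for j = 2, …, 2.

Pick v_2 = (1, 0, 0, 0, 0)ᵀ.
Then v_1 = N · v_2 = (-4, -8, 1, -12, -24)ᵀ.

Sanity check: (A − (1)·I) v_1 = (0, 0, 0, 0, 0)ᵀ = 0. ✓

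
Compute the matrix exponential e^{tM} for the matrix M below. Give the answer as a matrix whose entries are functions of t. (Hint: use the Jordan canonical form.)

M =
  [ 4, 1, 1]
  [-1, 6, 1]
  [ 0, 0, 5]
e^{tM} =
  [-t*exp(5*t) + exp(5*t), t*exp(5*t), t*exp(5*t)]
  [-t*exp(5*t), t*exp(5*t) + exp(5*t), t*exp(5*t)]
  [0, 0, exp(5*t)]

Strategy: write M = P · J · P⁻¹ where J is a Jordan canonical form, so e^{tM} = P · e^{tJ} · P⁻¹, and e^{tJ} can be computed block-by-block.

M has Jordan form
J =
  [5, 1, 0]
  [0, 5, 0]
  [0, 0, 5]
(up to reordering of blocks).

Per-block formulas:
  For a 2×2 Jordan block J_2(5): exp(t · J_2(5)) = e^(5t)·(I + t·N), where N is the 2×2 nilpotent shift.
  For a 1×1 block at λ = 5: exp(t · [5]) = [e^(5t)].

After assembling e^{tJ} and conjugating by P, we get:

e^{tM} =
  [-t*exp(5*t) + exp(5*t), t*exp(5*t), t*exp(5*t)]
  [-t*exp(5*t), t*exp(5*t) + exp(5*t), t*exp(5*t)]
  [0, 0, exp(5*t)]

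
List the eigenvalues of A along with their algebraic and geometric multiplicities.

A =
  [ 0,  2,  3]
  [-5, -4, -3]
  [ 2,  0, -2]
λ = -2: alg = 3, geom = 1

Step 1 — factor the characteristic polynomial to read off the algebraic multiplicities:
  χ_A(x) = (x + 2)^3

Step 2 — compute geometric multiplicities via the rank-nullity identity g(λ) = n − rank(A − λI):
  rank(A − (-2)·I) = 2, so dim ker(A − (-2)·I) = n − 2 = 1

Summary:
  λ = -2: algebraic multiplicity = 3, geometric multiplicity = 1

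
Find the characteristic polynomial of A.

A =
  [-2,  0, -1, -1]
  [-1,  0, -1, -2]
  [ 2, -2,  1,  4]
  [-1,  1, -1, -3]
x^4 + 4*x^3 + 6*x^2 + 4*x + 1

Expanding det(x·I − A) (e.g. by cofactor expansion or by noting that A is similar to its Jordan form J, which has the same characteristic polynomial as A) gives
  χ_A(x) = x^4 + 4*x^3 + 6*x^2 + 4*x + 1
which factors as (x + 1)^4. The eigenvalues (with algebraic multiplicities) are λ = -1 with multiplicity 4.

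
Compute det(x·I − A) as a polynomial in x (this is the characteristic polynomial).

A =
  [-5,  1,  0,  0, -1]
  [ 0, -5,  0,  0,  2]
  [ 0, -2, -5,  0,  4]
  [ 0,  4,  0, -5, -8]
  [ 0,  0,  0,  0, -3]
x^5 + 23*x^4 + 210*x^3 + 950*x^2 + 2125*x + 1875

Expanding det(x·I − A) (e.g. by cofactor expansion or by noting that A is similar to its Jordan form J, which has the same characteristic polynomial as A) gives
  χ_A(x) = x^5 + 23*x^4 + 210*x^3 + 950*x^2 + 2125*x + 1875
which factors as (x + 3)*(x + 5)^4. The eigenvalues (with algebraic multiplicities) are λ = -5 with multiplicity 4, λ = -3 with multiplicity 1.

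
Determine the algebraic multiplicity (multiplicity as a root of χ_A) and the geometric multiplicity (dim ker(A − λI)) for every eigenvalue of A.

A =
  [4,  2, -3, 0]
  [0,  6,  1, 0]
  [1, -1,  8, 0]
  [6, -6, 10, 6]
λ = 6: alg = 4, geom = 2

Step 1 — factor the characteristic polynomial to read off the algebraic multiplicities:
  χ_A(x) = (x - 6)^4

Step 2 — compute geometric multiplicities via the rank-nullity identity g(λ) = n − rank(A − λI):
  rank(A − (6)·I) = 2, so dim ker(A − (6)·I) = n − 2 = 2

Summary:
  λ = 6: algebraic multiplicity = 4, geometric multiplicity = 2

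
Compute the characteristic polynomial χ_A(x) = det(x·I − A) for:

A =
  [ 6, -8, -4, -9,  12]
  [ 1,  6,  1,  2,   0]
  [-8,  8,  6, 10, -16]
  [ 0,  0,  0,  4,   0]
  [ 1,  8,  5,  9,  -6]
x^5 - 16*x^4 + 84*x^3 - 112*x^2 - 320*x + 768

Expanding det(x·I − A) (e.g. by cofactor expansion or by noting that A is similar to its Jordan form J, which has the same characteristic polynomial as A) gives
  χ_A(x) = x^5 - 16*x^4 + 84*x^3 - 112*x^2 - 320*x + 768
which factors as (x - 6)*(x - 4)^3*(x + 2). The eigenvalues (with algebraic multiplicities) are λ = -2 with multiplicity 1, λ = 4 with multiplicity 3, λ = 6 with multiplicity 1.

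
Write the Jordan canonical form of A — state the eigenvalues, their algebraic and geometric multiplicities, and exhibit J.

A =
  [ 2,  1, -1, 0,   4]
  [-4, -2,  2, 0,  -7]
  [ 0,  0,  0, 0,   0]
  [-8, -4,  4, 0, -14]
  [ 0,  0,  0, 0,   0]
J_3(0) ⊕ J_1(0) ⊕ J_1(0)

The characteristic polynomial is
  det(x·I − A) = x^5

Eigenvalues and multiplicities (the geometric multiplicity of λ is n − rank(A − λI), which equals the number of Jordan blocks for λ):
  λ = 0: algebraic multiplicity = 5, geometric multiplicity = 3

Determining the block sizes for each eigenvalue:
  λ = 0: with am = 5 and gm = 3, the partition is not yet determined (e.g. several partitions of 5 into 3 parts exist). Let N = A − (0)·I. Computing rank(N^1) = 2, rank(N^2) = 1, rank(N^3) = 0; the number of blocks of size ≥ j is rank(N^{j−1}) − rank(N^j), giving [3, 1, 1]. So we have 1 block(s) of size 3, 2 block(s) of size 1 → block sizes [3, 1, 1]

Assembling the blocks gives a Jordan form
J =
  [0, 1, 0, 0, 0]
  [0, 0, 1, 0, 0]
  [0, 0, 0, 0, 0]
  [0, 0, 0, 0, 0]
  [0, 0, 0, 0, 0]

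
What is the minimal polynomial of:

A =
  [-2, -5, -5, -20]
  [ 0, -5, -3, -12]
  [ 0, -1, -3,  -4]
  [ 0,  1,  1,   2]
x^2 + 4*x + 4

The characteristic polynomial is χ_A(x) = (x + 2)^4, so the eigenvalues are known. The minimal polynomial is
  m_A(x) = Π_λ (x − λ)^{k_λ}
where k_λ is the size of the *largest* Jordan block for λ (equivalently, the smallest k with (A − λI)^k v = 0 for every generalised eigenvector v of λ).

  λ = -2: largest Jordan block has size 2, contributing (x + 2)^2

So m_A(x) = (x + 2)^2 = x^2 + 4*x + 4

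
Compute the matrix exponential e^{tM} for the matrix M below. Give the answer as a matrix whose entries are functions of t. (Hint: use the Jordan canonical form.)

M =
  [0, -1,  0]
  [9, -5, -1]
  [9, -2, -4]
e^{tM} =
  [3*t*exp(-3*t) + exp(-3*t), -t^2*exp(-3*t)/2 - t*exp(-3*t), t^2*exp(-3*t)/2]
  [9*t*exp(-3*t), -3*t^2*exp(-3*t)/2 - 2*t*exp(-3*t) + exp(-3*t), 3*t^2*exp(-3*t)/2 - t*exp(-3*t)]
  [9*t*exp(-3*t), -3*t^2*exp(-3*t)/2 - 2*t*exp(-3*t), 3*t^2*exp(-3*t)/2 - t*exp(-3*t) + exp(-3*t)]

Strategy: write M = P · J · P⁻¹ where J is a Jordan canonical form, so e^{tM} = P · e^{tJ} · P⁻¹, and e^{tJ} can be computed block-by-block.

M has Jordan form
J =
  [-3,  1,  0]
  [ 0, -3,  1]
  [ 0,  0, -3]
(up to reordering of blocks).

Per-block formulas:
  For a 3×3 Jordan block J_3(-3): exp(t · J_3(-3)) = e^(-3t)·(I + t·N + (t^2/2)·N^2), where N is the 3×3 nilpotent shift.

After assembling e^{tJ} and conjugating by P, we get:

e^{tM} =
  [3*t*exp(-3*t) + exp(-3*t), -t^2*exp(-3*t)/2 - t*exp(-3*t), t^2*exp(-3*t)/2]
  [9*t*exp(-3*t), -3*t^2*exp(-3*t)/2 - 2*t*exp(-3*t) + exp(-3*t), 3*t^2*exp(-3*t)/2 - t*exp(-3*t)]
  [9*t*exp(-3*t), -3*t^2*exp(-3*t)/2 - 2*t*exp(-3*t), 3*t^2*exp(-3*t)/2 - t*exp(-3*t) + exp(-3*t)]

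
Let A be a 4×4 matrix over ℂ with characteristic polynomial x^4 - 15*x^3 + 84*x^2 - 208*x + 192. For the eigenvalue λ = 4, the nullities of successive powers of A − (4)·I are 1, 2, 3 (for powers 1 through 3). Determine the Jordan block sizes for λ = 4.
Block sizes for λ = 4: [3]

From the dimensions of kernels of powers, the number of Jordan blocks of size at least j is d_j − d_{j−1} where d_j = dim ker(N^j) (with d_0 = 0). Computing the differences gives [1, 1, 1].
The number of blocks of size exactly k is (#blocks of size ≥ k) − (#blocks of size ≥ k + 1), so the partition is: 1 block(s) of size 3.
In nonincreasing order the block sizes are [3].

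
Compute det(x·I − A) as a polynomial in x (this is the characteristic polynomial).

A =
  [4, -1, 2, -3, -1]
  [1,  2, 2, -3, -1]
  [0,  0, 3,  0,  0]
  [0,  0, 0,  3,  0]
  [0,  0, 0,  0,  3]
x^5 - 15*x^4 + 90*x^3 - 270*x^2 + 405*x - 243

Expanding det(x·I − A) (e.g. by cofactor expansion or by noting that A is similar to its Jordan form J, which has the same characteristic polynomial as A) gives
  χ_A(x) = x^5 - 15*x^4 + 90*x^3 - 270*x^2 + 405*x - 243
which factors as (x - 3)^5. The eigenvalues (with algebraic multiplicities) are λ = 3 with multiplicity 5.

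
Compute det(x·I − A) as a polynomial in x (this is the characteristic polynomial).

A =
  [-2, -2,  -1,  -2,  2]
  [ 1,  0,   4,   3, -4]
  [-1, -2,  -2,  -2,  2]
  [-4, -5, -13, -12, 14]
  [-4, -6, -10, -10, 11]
x^5 + 5*x^4 + 10*x^3 + 10*x^2 + 5*x + 1

Expanding det(x·I − A) (e.g. by cofactor expansion or by noting that A is similar to its Jordan form J, which has the same characteristic polynomial as A) gives
  χ_A(x) = x^5 + 5*x^4 + 10*x^3 + 10*x^2 + 5*x + 1
which factors as (x + 1)^5. The eigenvalues (with algebraic multiplicities) are λ = -1 with multiplicity 5.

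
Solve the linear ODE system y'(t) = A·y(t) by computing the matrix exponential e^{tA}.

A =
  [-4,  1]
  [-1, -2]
e^{tA} =
  [-t*exp(-3*t) + exp(-3*t), t*exp(-3*t)]
  [-t*exp(-3*t), t*exp(-3*t) + exp(-3*t)]

Strategy: write A = P · J · P⁻¹ where J is a Jordan canonical form, so e^{tA} = P · e^{tJ} · P⁻¹, and e^{tJ} can be computed block-by-block.

A has Jordan form
J =
  [-3,  1]
  [ 0, -3]
(up to reordering of blocks).

Per-block formulas:
  For a 2×2 Jordan block J_2(-3): exp(t · J_2(-3)) = e^(-3t)·(I + t·N), where N is the 2×2 nilpotent shift.

After assembling e^{tJ} and conjugating by P, we get:

e^{tA} =
  [-t*exp(-3*t) + exp(-3*t), t*exp(-3*t)]
  [-t*exp(-3*t), t*exp(-3*t) + exp(-3*t)]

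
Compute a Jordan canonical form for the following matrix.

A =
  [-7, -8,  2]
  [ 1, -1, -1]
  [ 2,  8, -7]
J_2(-5) ⊕ J_1(-5)

The characteristic polynomial is
  det(x·I − A) = x^3 + 15*x^2 + 75*x + 125 = (x + 5)^3

Eigenvalues and multiplicities (the geometric multiplicity of λ is n − rank(A − λI), which equals the number of Jordan blocks for λ):
  λ = -5: algebraic multiplicity = 3, geometric multiplicity = 2

Determining the block sizes for each eigenvalue:
  λ = -5: 2 blocks summing to 3 forces exactly one block of size 2 and the rest size 1 → block sizes [2, 1]

Assembling the blocks gives a Jordan form
J =
  [-5,  1,  0]
  [ 0, -5,  0]
  [ 0,  0, -5]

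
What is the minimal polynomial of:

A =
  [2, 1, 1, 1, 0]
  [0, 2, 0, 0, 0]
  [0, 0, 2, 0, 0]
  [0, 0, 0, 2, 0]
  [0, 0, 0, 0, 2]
x^2 - 4*x + 4

The characteristic polynomial is χ_A(x) = (x - 2)^5, so the eigenvalues are known. The minimal polynomial is
  m_A(x) = Π_λ (x − λ)^{k_λ}
where k_λ is the size of the *largest* Jordan block for λ (equivalently, the smallest k with (A − λI)^k v = 0 for every generalised eigenvector v of λ).

  λ = 2: largest Jordan block has size 2, contributing (x − 2)^2

So m_A(x) = (x - 2)^2 = x^2 - 4*x + 4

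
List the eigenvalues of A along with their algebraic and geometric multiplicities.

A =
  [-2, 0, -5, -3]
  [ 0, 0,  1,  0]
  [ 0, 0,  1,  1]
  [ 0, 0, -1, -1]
λ = -2: alg = 1, geom = 1; λ = 0: alg = 3, geom = 1

Step 1 — factor the characteristic polynomial to read off the algebraic multiplicities:
  χ_A(x) = x^3*(x + 2)

Step 2 — compute geometric multiplicities via the rank-nullity identity g(λ) = n − rank(A − λI):
  rank(A − (-2)·I) = 3, so dim ker(A − (-2)·I) = n − 3 = 1
  rank(A − (0)·I) = 3, so dim ker(A − (0)·I) = n − 3 = 1

Summary:
  λ = -2: algebraic multiplicity = 1, geometric multiplicity = 1
  λ = 0: algebraic multiplicity = 3, geometric multiplicity = 1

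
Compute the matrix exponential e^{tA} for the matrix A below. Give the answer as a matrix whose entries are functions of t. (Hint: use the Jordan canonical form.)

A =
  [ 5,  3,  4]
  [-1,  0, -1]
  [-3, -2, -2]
e^{tA} =
  [t^2*exp(t)/2 + 4*t*exp(t) + exp(t), t^2*exp(t)/2 + 3*t*exp(t), t^2*exp(t)/2 + 4*t*exp(t)]
  [-t*exp(t), -t*exp(t) + exp(t), -t*exp(t)]
  [-t^2*exp(t)/2 - 3*t*exp(t), -t^2*exp(t)/2 - 2*t*exp(t), -t^2*exp(t)/2 - 3*t*exp(t) + exp(t)]

Strategy: write A = P · J · P⁻¹ where J is a Jordan canonical form, so e^{tA} = P · e^{tJ} · P⁻¹, and e^{tJ} can be computed block-by-block.

A has Jordan form
J =
  [1, 1, 0]
  [0, 1, 1]
  [0, 0, 1]
(up to reordering of blocks).

Per-block formulas:
  For a 3×3 Jordan block J_3(1): exp(t · J_3(1)) = e^(1t)·(I + t·N + (t^2/2)·N^2), where N is the 3×3 nilpotent shift.

After assembling e^{tJ} and conjugating by P, we get:

e^{tA} =
  [t^2*exp(t)/2 + 4*t*exp(t) + exp(t), t^2*exp(t)/2 + 3*t*exp(t), t^2*exp(t)/2 + 4*t*exp(t)]
  [-t*exp(t), -t*exp(t) + exp(t), -t*exp(t)]
  [-t^2*exp(t)/2 - 3*t*exp(t), -t^2*exp(t)/2 - 2*t*exp(t), -t^2*exp(t)/2 - 3*t*exp(t) + exp(t)]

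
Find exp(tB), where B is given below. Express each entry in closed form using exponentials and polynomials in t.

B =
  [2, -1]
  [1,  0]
e^{tB} =
  [t*exp(t) + exp(t), -t*exp(t)]
  [t*exp(t), -t*exp(t) + exp(t)]

Strategy: write B = P · J · P⁻¹ where J is a Jordan canonical form, so e^{tB} = P · e^{tJ} · P⁻¹, and e^{tJ} can be computed block-by-block.

B has Jordan form
J =
  [1, 1]
  [0, 1]
(up to reordering of blocks).

Per-block formulas:
  For a 2×2 Jordan block J_2(1): exp(t · J_2(1)) = e^(1t)·(I + t·N), where N is the 2×2 nilpotent shift.

After assembling e^{tJ} and conjugating by P, we get:

e^{tB} =
  [t*exp(t) + exp(t), -t*exp(t)]
  [t*exp(t), -t*exp(t) + exp(t)]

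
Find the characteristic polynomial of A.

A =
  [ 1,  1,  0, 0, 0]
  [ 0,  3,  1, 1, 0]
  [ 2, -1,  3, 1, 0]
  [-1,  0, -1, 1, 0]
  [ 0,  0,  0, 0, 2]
x^5 - 10*x^4 + 40*x^3 - 80*x^2 + 80*x - 32

Expanding det(x·I − A) (e.g. by cofactor expansion or by noting that A is similar to its Jordan form J, which has the same characteristic polynomial as A) gives
  χ_A(x) = x^5 - 10*x^4 + 40*x^3 - 80*x^2 + 80*x - 32
which factors as (x - 2)^5. The eigenvalues (with algebraic multiplicities) are λ = 2 with multiplicity 5.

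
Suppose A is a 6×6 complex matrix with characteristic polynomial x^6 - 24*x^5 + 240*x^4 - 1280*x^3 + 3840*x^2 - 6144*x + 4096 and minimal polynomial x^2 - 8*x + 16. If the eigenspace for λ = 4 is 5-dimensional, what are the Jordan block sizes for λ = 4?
Block sizes for λ = 4: [2, 1, 1, 1, 1]

Step 1 — from the characteristic polynomial, algebraic multiplicity of λ = 4 is 6. From dim ker(A − (4)·I) = 5, there are exactly 5 Jordan blocks for λ = 4.
Step 2 — from the minimal polynomial, the factor (x − 4)^2 tells us the largest block for λ = 4 has size 2.
Step 3 — with total size 6, 5 blocks, and largest block 2, the block sizes (in nonincreasing order) are [2, 1, 1, 1, 1].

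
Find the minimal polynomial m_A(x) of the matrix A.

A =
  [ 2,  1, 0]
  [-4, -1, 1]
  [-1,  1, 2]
x^3 - 3*x^2 + 3*x - 1

The characteristic polynomial is χ_A(x) = (x - 1)^3, so the eigenvalues are known. The minimal polynomial is
  m_A(x) = Π_λ (x − λ)^{k_λ}
where k_λ is the size of the *largest* Jordan block for λ (equivalently, the smallest k with (A − λI)^k v = 0 for every generalised eigenvector v of λ).

  λ = 1: largest Jordan block has size 3, contributing (x − 1)^3

So m_A(x) = (x - 1)^3 = x^3 - 3*x^2 + 3*x - 1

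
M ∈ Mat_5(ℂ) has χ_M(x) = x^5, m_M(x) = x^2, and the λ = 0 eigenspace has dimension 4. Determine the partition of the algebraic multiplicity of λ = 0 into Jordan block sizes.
Block sizes for λ = 0: [2, 1, 1, 1]

Step 1 — from the characteristic polynomial, algebraic multiplicity of λ = 0 is 5. From dim ker(M − (0)·I) = 4, there are exactly 4 Jordan blocks for λ = 0.
Step 2 — from the minimal polynomial, the factor (x − 0)^2 tells us the largest block for λ = 0 has size 2.
Step 3 — with total size 5, 4 blocks, and largest block 2, the block sizes (in nonincreasing order) are [2, 1, 1, 1].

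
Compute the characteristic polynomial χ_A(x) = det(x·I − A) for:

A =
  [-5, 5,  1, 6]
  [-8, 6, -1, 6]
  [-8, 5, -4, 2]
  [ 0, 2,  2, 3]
x^4 - 6*x^2 - 8*x - 3

Expanding det(x·I − A) (e.g. by cofactor expansion or by noting that A is similar to its Jordan form J, which has the same characteristic polynomial as A) gives
  χ_A(x) = x^4 - 6*x^2 - 8*x - 3
which factors as (x - 3)*(x + 1)^3. The eigenvalues (with algebraic multiplicities) are λ = -1 with multiplicity 3, λ = 3 with multiplicity 1.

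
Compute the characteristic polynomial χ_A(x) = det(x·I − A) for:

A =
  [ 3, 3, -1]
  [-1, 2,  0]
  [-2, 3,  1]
x^3 - 6*x^2 + 12*x - 8

Expanding det(x·I − A) (e.g. by cofactor expansion or by noting that A is similar to its Jordan form J, which has the same characteristic polynomial as A) gives
  χ_A(x) = x^3 - 6*x^2 + 12*x - 8
which factors as (x - 2)^3. The eigenvalues (with algebraic multiplicities) are λ = 2 with multiplicity 3.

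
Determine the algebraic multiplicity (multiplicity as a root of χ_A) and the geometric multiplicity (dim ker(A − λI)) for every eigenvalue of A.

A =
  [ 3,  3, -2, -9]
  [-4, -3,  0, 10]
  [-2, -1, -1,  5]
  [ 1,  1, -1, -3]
λ = -1: alg = 4, geom = 2

Step 1 — factor the characteristic polynomial to read off the algebraic multiplicities:
  χ_A(x) = (x + 1)^4

Step 2 — compute geometric multiplicities via the rank-nullity identity g(λ) = n − rank(A − λI):
  rank(A − (-1)·I) = 2, so dim ker(A − (-1)·I) = n − 2 = 2

Summary:
  λ = -1: algebraic multiplicity = 4, geometric multiplicity = 2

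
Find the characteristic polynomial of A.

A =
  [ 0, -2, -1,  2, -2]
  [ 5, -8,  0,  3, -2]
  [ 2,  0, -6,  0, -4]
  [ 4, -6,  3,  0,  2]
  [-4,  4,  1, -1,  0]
x^5 + 14*x^4 + 76*x^3 + 200*x^2 + 256*x + 128

Expanding det(x·I − A) (e.g. by cofactor expansion or by noting that A is similar to its Jordan form J, which has the same characteristic polynomial as A) gives
  χ_A(x) = x^5 + 14*x^4 + 76*x^3 + 200*x^2 + 256*x + 128
which factors as (x + 2)^3*(x + 4)^2. The eigenvalues (with algebraic multiplicities) are λ = -4 with multiplicity 2, λ = -2 with multiplicity 3.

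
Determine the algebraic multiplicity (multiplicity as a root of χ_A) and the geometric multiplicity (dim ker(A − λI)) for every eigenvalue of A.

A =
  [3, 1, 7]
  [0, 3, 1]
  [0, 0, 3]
λ = 3: alg = 3, geom = 1

Step 1 — factor the characteristic polynomial to read off the algebraic multiplicities:
  χ_A(x) = (x - 3)^3

Step 2 — compute geometric multiplicities via the rank-nullity identity g(λ) = n − rank(A − λI):
  rank(A − (3)·I) = 2, so dim ker(A − (3)·I) = n − 2 = 1

Summary:
  λ = 3: algebraic multiplicity = 3, geometric multiplicity = 1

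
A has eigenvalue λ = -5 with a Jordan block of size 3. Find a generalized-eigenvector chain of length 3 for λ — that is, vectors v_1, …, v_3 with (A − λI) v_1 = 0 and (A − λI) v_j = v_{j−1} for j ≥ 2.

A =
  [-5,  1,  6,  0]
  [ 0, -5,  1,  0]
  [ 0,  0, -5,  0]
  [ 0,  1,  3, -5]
A Jordan chain for λ = -5 of length 3:
v_1 = (1, 0, 0, 1)ᵀ
v_2 = (6, 1, 0, 3)ᵀ
v_3 = (0, 0, 1, 0)ᵀ

Let N = A − (-5)·I. We want v_3 with N^3 v_3 = 0 but N^2 v_3 ≠ 0; then v_{j-1} := N · v_j for j = 3, …, 2.

Pick v_3 = (0, 0, 1, 0)ᵀ.
Then v_2 = N · v_3 = (6, 1, 0, 3)ᵀ.
Then v_1 = N · v_2 = (1, 0, 0, 1)ᵀ.

Sanity check: (A − (-5)·I) v_1 = (0, 0, 0, 0)ᵀ = 0. ✓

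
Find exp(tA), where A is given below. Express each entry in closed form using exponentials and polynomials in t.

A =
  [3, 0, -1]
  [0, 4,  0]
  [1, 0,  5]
e^{tA} =
  [-t*exp(4*t) + exp(4*t), 0, -t*exp(4*t)]
  [0, exp(4*t), 0]
  [t*exp(4*t), 0, t*exp(4*t) + exp(4*t)]

Strategy: write A = P · J · P⁻¹ where J is a Jordan canonical form, so e^{tA} = P · e^{tJ} · P⁻¹, and e^{tJ} can be computed block-by-block.

A has Jordan form
J =
  [4, 1, 0]
  [0, 4, 0]
  [0, 0, 4]
(up to reordering of blocks).

Per-block formulas:
  For a 1×1 block at λ = 4: exp(t · [4]) = [e^(4t)].
  For a 2×2 Jordan block J_2(4): exp(t · J_2(4)) = e^(4t)·(I + t·N), where N is the 2×2 nilpotent shift.

After assembling e^{tJ} and conjugating by P, we get:

e^{tA} =
  [-t*exp(4*t) + exp(4*t), 0, -t*exp(4*t)]
  [0, exp(4*t), 0]
  [t*exp(4*t), 0, t*exp(4*t) + exp(4*t)]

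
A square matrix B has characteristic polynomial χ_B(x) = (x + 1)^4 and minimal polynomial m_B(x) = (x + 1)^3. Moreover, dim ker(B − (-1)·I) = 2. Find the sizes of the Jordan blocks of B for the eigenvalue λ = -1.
Block sizes for λ = -1: [3, 1]

Step 1 — from the characteristic polynomial, algebraic multiplicity of λ = -1 is 4. From dim ker(B − (-1)·I) = 2, there are exactly 2 Jordan blocks for λ = -1.
Step 2 — from the minimal polynomial, the factor (x + 1)^3 tells us the largest block for λ = -1 has size 3.
Step 3 — with total size 4, 2 blocks, and largest block 3, the block sizes (in nonincreasing order) are [3, 1].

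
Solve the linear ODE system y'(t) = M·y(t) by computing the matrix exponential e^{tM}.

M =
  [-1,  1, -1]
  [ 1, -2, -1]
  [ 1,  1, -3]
e^{tM} =
  [t^2*exp(-2*t)/2 + t*exp(-2*t) + exp(-2*t), t*exp(-2*t), -t^2*exp(-2*t)/2 - t*exp(-2*t)]
  [t*exp(-2*t), exp(-2*t), -t*exp(-2*t)]
  [t^2*exp(-2*t)/2 + t*exp(-2*t), t*exp(-2*t), -t^2*exp(-2*t)/2 - t*exp(-2*t) + exp(-2*t)]

Strategy: write M = P · J · P⁻¹ where J is a Jordan canonical form, so e^{tM} = P · e^{tJ} · P⁻¹, and e^{tJ} can be computed block-by-block.

M has Jordan form
J =
  [-2,  1,  0]
  [ 0, -2,  1]
  [ 0,  0, -2]
(up to reordering of blocks).

Per-block formulas:
  For a 3×3 Jordan block J_3(-2): exp(t · J_3(-2)) = e^(-2t)·(I + t·N + (t^2/2)·N^2), where N is the 3×3 nilpotent shift.

After assembling e^{tJ} and conjugating by P, we get:

e^{tM} =
  [t^2*exp(-2*t)/2 + t*exp(-2*t) + exp(-2*t), t*exp(-2*t), -t^2*exp(-2*t)/2 - t*exp(-2*t)]
  [t*exp(-2*t), exp(-2*t), -t*exp(-2*t)]
  [t^2*exp(-2*t)/2 + t*exp(-2*t), t*exp(-2*t), -t^2*exp(-2*t)/2 - t*exp(-2*t) + exp(-2*t)]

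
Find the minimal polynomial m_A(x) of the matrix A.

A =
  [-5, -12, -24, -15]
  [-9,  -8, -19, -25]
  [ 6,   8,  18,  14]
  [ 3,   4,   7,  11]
x^3 - 12*x^2 + 48*x - 64

The characteristic polynomial is χ_A(x) = (x - 4)^4, so the eigenvalues are known. The minimal polynomial is
  m_A(x) = Π_λ (x − λ)^{k_λ}
where k_λ is the size of the *largest* Jordan block for λ (equivalently, the smallest k with (A − λI)^k v = 0 for every generalised eigenvector v of λ).

  λ = 4: largest Jordan block has size 3, contributing (x − 4)^3

So m_A(x) = (x - 4)^3 = x^3 - 12*x^2 + 48*x - 64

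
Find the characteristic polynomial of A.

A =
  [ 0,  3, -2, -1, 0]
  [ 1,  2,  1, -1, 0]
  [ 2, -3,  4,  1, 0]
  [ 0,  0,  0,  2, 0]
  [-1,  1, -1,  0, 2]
x^5 - 10*x^4 + 40*x^3 - 80*x^2 + 80*x - 32

Expanding det(x·I − A) (e.g. by cofactor expansion or by noting that A is similar to its Jordan form J, which has the same characteristic polynomial as A) gives
  χ_A(x) = x^5 - 10*x^4 + 40*x^3 - 80*x^2 + 80*x - 32
which factors as (x - 2)^5. The eigenvalues (with algebraic multiplicities) are λ = 2 with multiplicity 5.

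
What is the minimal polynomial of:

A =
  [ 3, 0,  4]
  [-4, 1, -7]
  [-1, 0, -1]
x^3 - 3*x^2 + 3*x - 1

The characteristic polynomial is χ_A(x) = (x - 1)^3, so the eigenvalues are known. The minimal polynomial is
  m_A(x) = Π_λ (x − λ)^{k_λ}
where k_λ is the size of the *largest* Jordan block for λ (equivalently, the smallest k with (A − λI)^k v = 0 for every generalised eigenvector v of λ).

  λ = 1: largest Jordan block has size 3, contributing (x − 1)^3

So m_A(x) = (x - 1)^3 = x^3 - 3*x^2 + 3*x - 1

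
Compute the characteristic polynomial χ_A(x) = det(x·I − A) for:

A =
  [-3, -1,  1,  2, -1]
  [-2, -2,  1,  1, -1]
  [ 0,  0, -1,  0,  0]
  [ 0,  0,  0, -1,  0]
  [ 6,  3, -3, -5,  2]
x^5 + 5*x^4 + 10*x^3 + 10*x^2 + 5*x + 1

Expanding det(x·I − A) (e.g. by cofactor expansion or by noting that A is similar to its Jordan form J, which has the same characteristic polynomial as A) gives
  χ_A(x) = x^5 + 5*x^4 + 10*x^3 + 10*x^2 + 5*x + 1
which factors as (x + 1)^5. The eigenvalues (with algebraic multiplicities) are λ = -1 with multiplicity 5.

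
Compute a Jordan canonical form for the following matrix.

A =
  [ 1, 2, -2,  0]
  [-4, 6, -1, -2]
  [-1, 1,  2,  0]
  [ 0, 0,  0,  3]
J_3(3) ⊕ J_1(3)

The characteristic polynomial is
  det(x·I − A) = x^4 - 12*x^3 + 54*x^2 - 108*x + 81 = (x - 3)^4

Eigenvalues and multiplicities (the geometric multiplicity of λ is n − rank(A − λI), which equals the number of Jordan blocks for λ):
  λ = 3: algebraic multiplicity = 4, geometric multiplicity = 2

Determining the block sizes for each eigenvalue:
  λ = 3: with am = 4 and gm = 2, the partition is not yet determined (e.g. several partitions of 4 into 2 parts exist). Let N = A − (3)·I. Computing rank(N^1) = 2, rank(N^2) = 1, rank(N^3) = 0; the number of blocks of size ≥ j is rank(N^{j−1}) − rank(N^j), giving [2, 1, 1]. So we have 1 block(s) of size 3, 1 block(s) of size 1 → block sizes [3, 1]

Assembling the blocks gives a Jordan form
J =
  [3, 1, 0, 0]
  [0, 3, 1, 0]
  [0, 0, 3, 0]
  [0, 0, 0, 3]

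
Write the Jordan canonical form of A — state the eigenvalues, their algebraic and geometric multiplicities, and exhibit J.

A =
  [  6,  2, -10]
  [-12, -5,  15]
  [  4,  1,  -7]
J_2(-2) ⊕ J_1(-2)

The characteristic polynomial is
  det(x·I − A) = x^3 + 6*x^2 + 12*x + 8 = (x + 2)^3

Eigenvalues and multiplicities (the geometric multiplicity of λ is n − rank(A − λI), which equals the number of Jordan blocks for λ):
  λ = -2: algebraic multiplicity = 3, geometric multiplicity = 2

Determining the block sizes for each eigenvalue:
  λ = -2: 2 blocks summing to 3 forces exactly one block of size 2 and the rest size 1 → block sizes [2, 1]

Assembling the blocks gives a Jordan form
J =
  [-2,  1,  0]
  [ 0, -2,  0]
  [ 0,  0, -2]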